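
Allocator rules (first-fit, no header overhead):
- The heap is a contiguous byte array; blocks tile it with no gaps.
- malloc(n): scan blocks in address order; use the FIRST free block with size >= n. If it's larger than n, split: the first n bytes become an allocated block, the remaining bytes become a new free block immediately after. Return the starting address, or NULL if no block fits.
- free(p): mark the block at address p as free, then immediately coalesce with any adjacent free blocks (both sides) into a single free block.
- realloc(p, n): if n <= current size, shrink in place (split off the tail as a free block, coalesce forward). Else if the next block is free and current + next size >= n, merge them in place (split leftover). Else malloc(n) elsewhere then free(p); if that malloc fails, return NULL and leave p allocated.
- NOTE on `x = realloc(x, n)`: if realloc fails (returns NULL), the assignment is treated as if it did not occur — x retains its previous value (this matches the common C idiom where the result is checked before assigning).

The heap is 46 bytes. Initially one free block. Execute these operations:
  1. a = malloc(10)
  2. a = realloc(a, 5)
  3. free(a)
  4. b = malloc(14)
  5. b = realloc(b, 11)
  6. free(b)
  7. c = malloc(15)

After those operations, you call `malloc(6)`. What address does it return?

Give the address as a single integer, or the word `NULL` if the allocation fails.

Op 1: a = malloc(10) -> a = 0; heap: [0-9 ALLOC][10-45 FREE]
Op 2: a = realloc(a, 5) -> a = 0; heap: [0-4 ALLOC][5-45 FREE]
Op 3: free(a) -> (freed a); heap: [0-45 FREE]
Op 4: b = malloc(14) -> b = 0; heap: [0-13 ALLOC][14-45 FREE]
Op 5: b = realloc(b, 11) -> b = 0; heap: [0-10 ALLOC][11-45 FREE]
Op 6: free(b) -> (freed b); heap: [0-45 FREE]
Op 7: c = malloc(15) -> c = 0; heap: [0-14 ALLOC][15-45 FREE]
malloc(6): first-fit scan over [0-14 ALLOC][15-45 FREE] -> 15

Answer: 15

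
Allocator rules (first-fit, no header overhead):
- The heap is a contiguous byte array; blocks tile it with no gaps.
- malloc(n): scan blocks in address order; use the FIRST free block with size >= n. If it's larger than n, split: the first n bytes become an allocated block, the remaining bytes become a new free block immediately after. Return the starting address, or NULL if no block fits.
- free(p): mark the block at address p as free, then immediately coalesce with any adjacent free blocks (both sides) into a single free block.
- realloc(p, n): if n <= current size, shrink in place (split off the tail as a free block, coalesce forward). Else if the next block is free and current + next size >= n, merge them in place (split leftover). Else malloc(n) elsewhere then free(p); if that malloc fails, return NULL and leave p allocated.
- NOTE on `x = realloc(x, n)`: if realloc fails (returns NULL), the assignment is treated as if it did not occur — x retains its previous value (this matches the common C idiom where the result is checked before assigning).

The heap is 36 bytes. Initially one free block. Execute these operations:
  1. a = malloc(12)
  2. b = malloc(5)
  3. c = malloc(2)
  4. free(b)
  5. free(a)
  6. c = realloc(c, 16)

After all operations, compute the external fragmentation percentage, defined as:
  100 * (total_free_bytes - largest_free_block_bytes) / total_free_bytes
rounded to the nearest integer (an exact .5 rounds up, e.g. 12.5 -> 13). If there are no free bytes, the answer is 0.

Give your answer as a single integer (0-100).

Op 1: a = malloc(12) -> a = 0; heap: [0-11 ALLOC][12-35 FREE]
Op 2: b = malloc(5) -> b = 12; heap: [0-11 ALLOC][12-16 ALLOC][17-35 FREE]
Op 3: c = malloc(2) -> c = 17; heap: [0-11 ALLOC][12-16 ALLOC][17-18 ALLOC][19-35 FREE]
Op 4: free(b) -> (freed b); heap: [0-11 ALLOC][12-16 FREE][17-18 ALLOC][19-35 FREE]
Op 5: free(a) -> (freed a); heap: [0-16 FREE][17-18 ALLOC][19-35 FREE]
Op 6: c = realloc(c, 16) -> c = 17; heap: [0-16 FREE][17-32 ALLOC][33-35 FREE]
Free blocks: [17 3] total_free=20 largest=17 -> 100*(20-17)/20 = 300/20 = 15

Answer: 15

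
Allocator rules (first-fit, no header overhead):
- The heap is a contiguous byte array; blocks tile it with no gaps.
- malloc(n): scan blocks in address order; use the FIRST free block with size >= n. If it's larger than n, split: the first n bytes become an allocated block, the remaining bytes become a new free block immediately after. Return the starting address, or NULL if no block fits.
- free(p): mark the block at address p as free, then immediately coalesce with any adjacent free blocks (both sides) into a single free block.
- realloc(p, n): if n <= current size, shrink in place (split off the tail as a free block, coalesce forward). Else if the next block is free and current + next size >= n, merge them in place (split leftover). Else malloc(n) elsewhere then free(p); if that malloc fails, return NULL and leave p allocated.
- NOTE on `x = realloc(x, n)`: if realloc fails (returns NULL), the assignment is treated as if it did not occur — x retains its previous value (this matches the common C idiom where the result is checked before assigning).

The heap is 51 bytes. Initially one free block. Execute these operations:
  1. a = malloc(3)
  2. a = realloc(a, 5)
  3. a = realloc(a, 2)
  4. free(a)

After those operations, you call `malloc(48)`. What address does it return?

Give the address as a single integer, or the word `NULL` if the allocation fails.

Answer: 0

Derivation:
Op 1: a = malloc(3) -> a = 0; heap: [0-2 ALLOC][3-50 FREE]
Op 2: a = realloc(a, 5) -> a = 0; heap: [0-4 ALLOC][5-50 FREE]
Op 3: a = realloc(a, 2) -> a = 0; heap: [0-1 ALLOC][2-50 FREE]
Op 4: free(a) -> (freed a); heap: [0-50 FREE]
malloc(48): first-fit scan over [0-50 FREE] -> 0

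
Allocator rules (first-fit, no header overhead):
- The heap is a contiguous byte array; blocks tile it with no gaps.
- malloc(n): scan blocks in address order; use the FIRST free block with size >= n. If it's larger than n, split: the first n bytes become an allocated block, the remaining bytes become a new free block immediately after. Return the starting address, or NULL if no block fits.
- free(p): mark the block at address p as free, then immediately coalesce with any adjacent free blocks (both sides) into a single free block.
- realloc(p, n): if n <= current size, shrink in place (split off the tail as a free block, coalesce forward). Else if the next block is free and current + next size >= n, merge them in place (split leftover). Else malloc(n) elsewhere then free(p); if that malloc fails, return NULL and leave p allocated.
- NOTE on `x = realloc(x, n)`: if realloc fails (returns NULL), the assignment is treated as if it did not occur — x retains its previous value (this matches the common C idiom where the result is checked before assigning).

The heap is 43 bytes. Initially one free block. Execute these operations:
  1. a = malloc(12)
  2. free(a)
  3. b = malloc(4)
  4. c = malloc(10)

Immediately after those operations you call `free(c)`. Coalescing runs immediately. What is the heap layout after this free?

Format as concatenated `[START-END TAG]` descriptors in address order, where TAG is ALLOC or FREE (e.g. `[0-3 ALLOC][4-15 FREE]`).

Answer: [0-3 ALLOC][4-42 FREE]

Derivation:
Op 1: a = malloc(12) -> a = 0; heap: [0-11 ALLOC][12-42 FREE]
Op 2: free(a) -> (freed a); heap: [0-42 FREE]
Op 3: b = malloc(4) -> b = 0; heap: [0-3 ALLOC][4-42 FREE]
Op 4: c = malloc(10) -> c = 4; heap: [0-3 ALLOC][4-13 ALLOC][14-42 FREE]
free(c): c = 4 -> block [4-13 ALLOC]; mark free, coalesce with adjacent free neighbors -> [0-3 ALLOC][4-42 FREE]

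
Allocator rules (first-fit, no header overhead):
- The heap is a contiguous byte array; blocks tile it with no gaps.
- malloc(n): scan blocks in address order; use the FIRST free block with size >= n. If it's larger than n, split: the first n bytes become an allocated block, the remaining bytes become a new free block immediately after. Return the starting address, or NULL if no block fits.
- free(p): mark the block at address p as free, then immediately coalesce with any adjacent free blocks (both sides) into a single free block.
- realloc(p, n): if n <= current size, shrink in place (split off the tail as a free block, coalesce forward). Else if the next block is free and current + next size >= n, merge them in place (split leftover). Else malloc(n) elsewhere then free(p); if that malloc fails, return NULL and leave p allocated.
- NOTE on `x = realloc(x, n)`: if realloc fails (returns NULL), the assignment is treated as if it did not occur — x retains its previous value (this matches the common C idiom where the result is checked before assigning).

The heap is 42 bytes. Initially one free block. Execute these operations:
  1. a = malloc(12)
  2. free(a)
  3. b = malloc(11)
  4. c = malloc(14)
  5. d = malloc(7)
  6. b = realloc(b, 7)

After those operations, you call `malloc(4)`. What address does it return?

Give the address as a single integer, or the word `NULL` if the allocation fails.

Answer: 7

Derivation:
Op 1: a = malloc(12) -> a = 0; heap: [0-11 ALLOC][12-41 FREE]
Op 2: free(a) -> (freed a); heap: [0-41 FREE]
Op 3: b = malloc(11) -> b = 0; heap: [0-10 ALLOC][11-41 FREE]
Op 4: c = malloc(14) -> c = 11; heap: [0-10 ALLOC][11-24 ALLOC][25-41 FREE]
Op 5: d = malloc(7) -> d = 25; heap: [0-10 ALLOC][11-24 ALLOC][25-31 ALLOC][32-41 FREE]
Op 6: b = realloc(b, 7) -> b = 0; heap: [0-6 ALLOC][7-10 FREE][11-24 ALLOC][25-31 ALLOC][32-41 FREE]
malloc(4): first-fit scan over [0-6 ALLOC][7-10 FREE][11-24 ALLOC][25-31 ALLOC][32-41 FREE] -> 7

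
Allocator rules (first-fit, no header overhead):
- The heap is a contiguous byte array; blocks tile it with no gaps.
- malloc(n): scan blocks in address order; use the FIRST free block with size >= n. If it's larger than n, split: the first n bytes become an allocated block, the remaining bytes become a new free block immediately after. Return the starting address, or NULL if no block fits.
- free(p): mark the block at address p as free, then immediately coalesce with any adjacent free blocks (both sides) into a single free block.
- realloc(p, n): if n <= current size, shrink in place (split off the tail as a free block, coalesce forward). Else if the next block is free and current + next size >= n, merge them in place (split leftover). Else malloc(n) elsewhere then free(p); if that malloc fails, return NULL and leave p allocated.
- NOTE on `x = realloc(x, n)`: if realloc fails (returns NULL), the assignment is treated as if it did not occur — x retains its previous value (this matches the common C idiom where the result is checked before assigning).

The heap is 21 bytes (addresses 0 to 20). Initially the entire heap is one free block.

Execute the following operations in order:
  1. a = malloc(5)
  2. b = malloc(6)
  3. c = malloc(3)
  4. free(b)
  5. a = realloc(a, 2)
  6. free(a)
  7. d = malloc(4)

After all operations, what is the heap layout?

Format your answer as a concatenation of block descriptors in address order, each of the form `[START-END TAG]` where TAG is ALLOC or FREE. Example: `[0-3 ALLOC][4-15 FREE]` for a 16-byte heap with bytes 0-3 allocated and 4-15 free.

Answer: [0-3 ALLOC][4-10 FREE][11-13 ALLOC][14-20 FREE]

Derivation:
Op 1: a = malloc(5) -> a = 0; heap: [0-4 ALLOC][5-20 FREE]
Op 2: b = malloc(6) -> b = 5; heap: [0-4 ALLOC][5-10 ALLOC][11-20 FREE]
Op 3: c = malloc(3) -> c = 11; heap: [0-4 ALLOC][5-10 ALLOC][11-13 ALLOC][14-20 FREE]
Op 4: free(b) -> (freed b); heap: [0-4 ALLOC][5-10 FREE][11-13 ALLOC][14-20 FREE]
Op 5: a = realloc(a, 2) -> a = 0; heap: [0-1 ALLOC][2-10 FREE][11-13 ALLOC][14-20 FREE]
Op 6: free(a) -> (freed a); heap: [0-10 FREE][11-13 ALLOC][14-20 FREE]
Op 7: d = malloc(4) -> d = 0; heap: [0-3 ALLOC][4-10 FREE][11-13 ALLOC][14-20 FREE]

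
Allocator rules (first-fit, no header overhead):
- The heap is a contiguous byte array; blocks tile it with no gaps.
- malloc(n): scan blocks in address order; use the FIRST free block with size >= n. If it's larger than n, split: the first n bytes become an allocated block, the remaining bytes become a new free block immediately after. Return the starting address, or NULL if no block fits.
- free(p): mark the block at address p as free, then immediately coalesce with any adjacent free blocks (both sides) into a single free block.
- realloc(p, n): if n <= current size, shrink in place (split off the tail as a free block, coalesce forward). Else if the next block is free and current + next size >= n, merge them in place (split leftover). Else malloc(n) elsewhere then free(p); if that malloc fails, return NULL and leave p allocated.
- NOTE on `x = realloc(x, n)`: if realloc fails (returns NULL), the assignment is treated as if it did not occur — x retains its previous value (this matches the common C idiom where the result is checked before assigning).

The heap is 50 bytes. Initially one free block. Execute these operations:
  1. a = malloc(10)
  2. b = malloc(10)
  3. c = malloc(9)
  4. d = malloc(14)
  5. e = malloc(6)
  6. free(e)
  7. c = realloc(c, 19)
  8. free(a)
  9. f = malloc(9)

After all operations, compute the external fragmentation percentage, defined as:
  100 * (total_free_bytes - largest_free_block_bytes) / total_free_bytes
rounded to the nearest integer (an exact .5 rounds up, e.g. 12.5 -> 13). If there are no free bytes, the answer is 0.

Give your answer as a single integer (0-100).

Answer: 13

Derivation:
Op 1: a = malloc(10) -> a = 0; heap: [0-9 ALLOC][10-49 FREE]
Op 2: b = malloc(10) -> b = 10; heap: [0-9 ALLOC][10-19 ALLOC][20-49 FREE]
Op 3: c = malloc(9) -> c = 20; heap: [0-9 ALLOC][10-19 ALLOC][20-28 ALLOC][29-49 FREE]
Op 4: d = malloc(14) -> d = 29; heap: [0-9 ALLOC][10-19 ALLOC][20-28 ALLOC][29-42 ALLOC][43-49 FREE]
Op 5: e = malloc(6) -> e = 43; heap: [0-9 ALLOC][10-19 ALLOC][20-28 ALLOC][29-42 ALLOC][43-48 ALLOC][49-49 FREE]
Op 6: free(e) -> (freed e); heap: [0-9 ALLOC][10-19 ALLOC][20-28 ALLOC][29-42 ALLOC][43-49 FREE]
Op 7: c = realloc(c, 19) -> NULL (c unchanged); heap: [0-9 ALLOC][10-19 ALLOC][20-28 ALLOC][29-42 ALLOC][43-49 FREE]
Op 8: free(a) -> (freed a); heap: [0-9 FREE][10-19 ALLOC][20-28 ALLOC][29-42 ALLOC][43-49 FREE]
Op 9: f = malloc(9) -> f = 0; heap: [0-8 ALLOC][9-9 FREE][10-19 ALLOC][20-28 ALLOC][29-42 ALLOC][43-49 FREE]
Free blocks: [1 7] total_free=8 largest=7 -> 100*(8-7)/8 = 100/8 = 12.5 -> rounds to 13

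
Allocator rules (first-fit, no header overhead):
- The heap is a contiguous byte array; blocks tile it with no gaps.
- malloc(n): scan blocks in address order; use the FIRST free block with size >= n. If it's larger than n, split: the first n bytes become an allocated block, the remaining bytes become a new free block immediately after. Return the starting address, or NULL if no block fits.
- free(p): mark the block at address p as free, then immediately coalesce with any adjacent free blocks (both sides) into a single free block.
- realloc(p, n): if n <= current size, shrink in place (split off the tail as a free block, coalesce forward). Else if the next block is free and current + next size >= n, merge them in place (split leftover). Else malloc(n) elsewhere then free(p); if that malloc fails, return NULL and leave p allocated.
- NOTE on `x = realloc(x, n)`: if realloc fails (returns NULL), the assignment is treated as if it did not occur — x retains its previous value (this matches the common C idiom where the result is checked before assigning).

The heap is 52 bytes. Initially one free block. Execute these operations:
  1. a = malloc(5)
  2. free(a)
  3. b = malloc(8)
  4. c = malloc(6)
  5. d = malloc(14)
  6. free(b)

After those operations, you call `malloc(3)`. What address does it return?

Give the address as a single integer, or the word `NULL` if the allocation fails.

Answer: 0

Derivation:
Op 1: a = malloc(5) -> a = 0; heap: [0-4 ALLOC][5-51 FREE]
Op 2: free(a) -> (freed a); heap: [0-51 FREE]
Op 3: b = malloc(8) -> b = 0; heap: [0-7 ALLOC][8-51 FREE]
Op 4: c = malloc(6) -> c = 8; heap: [0-7 ALLOC][8-13 ALLOC][14-51 FREE]
Op 5: d = malloc(14) -> d = 14; heap: [0-7 ALLOC][8-13 ALLOC][14-27 ALLOC][28-51 FREE]
Op 6: free(b) -> (freed b); heap: [0-7 FREE][8-13 ALLOC][14-27 ALLOC][28-51 FREE]
malloc(3): first-fit scan over [0-7 FREE][8-13 ALLOC][14-27 ALLOC][28-51 FREE] -> 0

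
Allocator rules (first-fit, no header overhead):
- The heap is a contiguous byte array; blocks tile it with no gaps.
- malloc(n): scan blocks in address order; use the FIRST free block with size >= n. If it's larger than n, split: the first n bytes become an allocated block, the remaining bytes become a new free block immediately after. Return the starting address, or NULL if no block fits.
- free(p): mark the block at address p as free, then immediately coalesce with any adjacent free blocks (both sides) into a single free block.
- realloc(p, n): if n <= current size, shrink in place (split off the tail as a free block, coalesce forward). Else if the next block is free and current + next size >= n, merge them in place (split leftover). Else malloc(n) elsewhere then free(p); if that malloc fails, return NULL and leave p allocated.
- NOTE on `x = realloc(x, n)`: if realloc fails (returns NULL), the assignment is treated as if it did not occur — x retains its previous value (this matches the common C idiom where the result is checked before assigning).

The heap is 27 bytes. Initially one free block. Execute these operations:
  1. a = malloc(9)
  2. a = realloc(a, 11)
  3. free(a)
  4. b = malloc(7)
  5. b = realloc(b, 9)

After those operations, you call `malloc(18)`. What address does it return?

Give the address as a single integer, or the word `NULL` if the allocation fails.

Answer: 9

Derivation:
Op 1: a = malloc(9) -> a = 0; heap: [0-8 ALLOC][9-26 FREE]
Op 2: a = realloc(a, 11) -> a = 0; heap: [0-10 ALLOC][11-26 FREE]
Op 3: free(a) -> (freed a); heap: [0-26 FREE]
Op 4: b = malloc(7) -> b = 0; heap: [0-6 ALLOC][7-26 FREE]
Op 5: b = realloc(b, 9) -> b = 0; heap: [0-8 ALLOC][9-26 FREE]
malloc(18): first-fit scan over [0-8 ALLOC][9-26 FREE] -> 9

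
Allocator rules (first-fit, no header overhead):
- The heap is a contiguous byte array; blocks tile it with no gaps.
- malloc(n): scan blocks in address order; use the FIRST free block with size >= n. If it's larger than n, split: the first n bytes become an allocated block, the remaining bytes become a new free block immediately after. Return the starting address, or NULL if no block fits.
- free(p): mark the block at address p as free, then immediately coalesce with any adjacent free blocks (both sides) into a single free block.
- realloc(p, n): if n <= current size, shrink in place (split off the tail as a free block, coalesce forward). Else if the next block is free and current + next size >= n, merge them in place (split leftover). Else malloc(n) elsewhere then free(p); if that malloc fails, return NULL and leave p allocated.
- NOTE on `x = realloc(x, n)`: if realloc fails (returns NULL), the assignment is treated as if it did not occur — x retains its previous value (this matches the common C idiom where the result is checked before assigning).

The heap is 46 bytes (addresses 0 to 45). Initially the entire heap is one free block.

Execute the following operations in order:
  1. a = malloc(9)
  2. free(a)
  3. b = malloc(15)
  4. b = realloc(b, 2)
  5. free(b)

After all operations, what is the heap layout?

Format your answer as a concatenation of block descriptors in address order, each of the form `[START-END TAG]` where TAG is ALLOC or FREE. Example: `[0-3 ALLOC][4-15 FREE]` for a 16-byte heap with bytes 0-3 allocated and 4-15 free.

Answer: [0-45 FREE]

Derivation:
Op 1: a = malloc(9) -> a = 0; heap: [0-8 ALLOC][9-45 FREE]
Op 2: free(a) -> (freed a); heap: [0-45 FREE]
Op 3: b = malloc(15) -> b = 0; heap: [0-14 ALLOC][15-45 FREE]
Op 4: b = realloc(b, 2) -> b = 0; heap: [0-1 ALLOC][2-45 FREE]
Op 5: free(b) -> (freed b); heap: [0-45 FREE]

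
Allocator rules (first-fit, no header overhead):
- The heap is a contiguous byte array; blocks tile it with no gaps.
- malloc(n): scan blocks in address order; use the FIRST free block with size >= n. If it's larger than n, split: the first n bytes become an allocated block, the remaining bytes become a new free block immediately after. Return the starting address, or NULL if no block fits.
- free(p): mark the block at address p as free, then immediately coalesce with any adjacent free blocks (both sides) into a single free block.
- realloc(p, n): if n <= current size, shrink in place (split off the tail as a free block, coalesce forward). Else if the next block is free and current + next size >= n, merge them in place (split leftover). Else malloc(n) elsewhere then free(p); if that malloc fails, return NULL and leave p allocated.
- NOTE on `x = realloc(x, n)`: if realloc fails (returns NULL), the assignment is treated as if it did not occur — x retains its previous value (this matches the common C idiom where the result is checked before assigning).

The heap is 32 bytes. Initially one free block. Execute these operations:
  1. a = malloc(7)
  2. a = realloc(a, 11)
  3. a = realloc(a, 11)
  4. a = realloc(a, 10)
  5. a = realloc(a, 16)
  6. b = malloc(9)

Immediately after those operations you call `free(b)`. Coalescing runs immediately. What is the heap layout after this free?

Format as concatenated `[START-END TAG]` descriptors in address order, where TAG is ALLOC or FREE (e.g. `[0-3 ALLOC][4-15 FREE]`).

Op 1: a = malloc(7) -> a = 0; heap: [0-6 ALLOC][7-31 FREE]
Op 2: a = realloc(a, 11) -> a = 0; heap: [0-10 ALLOC][11-31 FREE]
Op 3: a = realloc(a, 11) -> a = 0; heap: [0-10 ALLOC][11-31 FREE]
Op 4: a = realloc(a, 10) -> a = 0; heap: [0-9 ALLOC][10-31 FREE]
Op 5: a = realloc(a, 16) -> a = 0; heap: [0-15 ALLOC][16-31 FREE]
Op 6: b = malloc(9) -> b = 16; heap: [0-15 ALLOC][16-24 ALLOC][25-31 FREE]
free(b): b = 16 -> block [16-24 ALLOC]; mark free, coalesce with adjacent free neighbors -> [0-15 ALLOC][16-31 FREE]

Answer: [0-15 ALLOC][16-31 FREE]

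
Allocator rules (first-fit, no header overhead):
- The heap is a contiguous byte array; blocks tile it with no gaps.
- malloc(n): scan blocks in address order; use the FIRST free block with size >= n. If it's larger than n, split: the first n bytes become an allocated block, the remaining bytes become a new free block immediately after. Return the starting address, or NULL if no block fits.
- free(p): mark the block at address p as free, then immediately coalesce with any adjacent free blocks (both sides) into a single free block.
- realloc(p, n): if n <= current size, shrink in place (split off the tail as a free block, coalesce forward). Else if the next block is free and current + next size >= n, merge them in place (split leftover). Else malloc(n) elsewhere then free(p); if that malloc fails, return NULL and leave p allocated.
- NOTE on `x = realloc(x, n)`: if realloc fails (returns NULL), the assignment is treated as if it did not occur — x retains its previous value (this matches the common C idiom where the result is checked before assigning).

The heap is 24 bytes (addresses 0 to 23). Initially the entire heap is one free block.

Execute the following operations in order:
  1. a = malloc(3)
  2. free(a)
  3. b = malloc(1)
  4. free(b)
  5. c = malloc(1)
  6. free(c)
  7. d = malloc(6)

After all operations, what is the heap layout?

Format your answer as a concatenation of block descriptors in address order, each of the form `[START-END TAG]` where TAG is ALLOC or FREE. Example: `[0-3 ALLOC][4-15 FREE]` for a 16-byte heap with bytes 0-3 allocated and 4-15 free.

Op 1: a = malloc(3) -> a = 0; heap: [0-2 ALLOC][3-23 FREE]
Op 2: free(a) -> (freed a); heap: [0-23 FREE]
Op 3: b = malloc(1) -> b = 0; heap: [0-0 ALLOC][1-23 FREE]
Op 4: free(b) -> (freed b); heap: [0-23 FREE]
Op 5: c = malloc(1) -> c = 0; heap: [0-0 ALLOC][1-23 FREE]
Op 6: free(c) -> (freed c); heap: [0-23 FREE]
Op 7: d = malloc(6) -> d = 0; heap: [0-5 ALLOC][6-23 FREE]

Answer: [0-5 ALLOC][6-23 FREE]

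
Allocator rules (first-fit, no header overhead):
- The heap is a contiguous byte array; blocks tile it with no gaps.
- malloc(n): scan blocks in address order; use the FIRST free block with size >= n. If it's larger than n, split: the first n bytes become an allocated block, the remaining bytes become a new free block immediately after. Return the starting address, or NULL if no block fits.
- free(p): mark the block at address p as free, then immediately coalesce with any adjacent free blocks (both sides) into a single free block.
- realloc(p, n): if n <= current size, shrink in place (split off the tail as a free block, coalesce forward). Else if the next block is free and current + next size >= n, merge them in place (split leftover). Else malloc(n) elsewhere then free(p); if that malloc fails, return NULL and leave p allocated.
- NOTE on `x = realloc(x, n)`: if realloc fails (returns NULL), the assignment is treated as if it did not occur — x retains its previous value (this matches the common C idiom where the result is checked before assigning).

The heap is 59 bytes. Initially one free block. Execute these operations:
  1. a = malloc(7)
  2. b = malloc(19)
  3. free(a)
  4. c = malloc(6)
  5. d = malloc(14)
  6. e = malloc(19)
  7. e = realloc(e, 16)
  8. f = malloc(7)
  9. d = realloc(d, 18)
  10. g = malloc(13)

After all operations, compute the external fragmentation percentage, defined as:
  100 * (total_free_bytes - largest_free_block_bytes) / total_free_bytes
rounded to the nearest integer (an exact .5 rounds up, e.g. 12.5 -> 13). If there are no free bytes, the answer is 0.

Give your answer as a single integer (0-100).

Op 1: a = malloc(7) -> a = 0; heap: [0-6 ALLOC][7-58 FREE]
Op 2: b = malloc(19) -> b = 7; heap: [0-6 ALLOC][7-25 ALLOC][26-58 FREE]
Op 3: free(a) -> (freed a); heap: [0-6 FREE][7-25 ALLOC][26-58 FREE]
Op 4: c = malloc(6) -> c = 0; heap: [0-5 ALLOC][6-6 FREE][7-25 ALLOC][26-58 FREE]
Op 5: d = malloc(14) -> d = 26; heap: [0-5 ALLOC][6-6 FREE][7-25 ALLOC][26-39 ALLOC][40-58 FREE]
Op 6: e = malloc(19) -> e = 40; heap: [0-5 ALLOC][6-6 FREE][7-25 ALLOC][26-39 ALLOC][40-58 ALLOC]
Op 7: e = realloc(e, 16) -> e = 40; heap: [0-5 ALLOC][6-6 FREE][7-25 ALLOC][26-39 ALLOC][40-55 ALLOC][56-58 FREE]
Op 8: f = malloc(7) -> f = NULL; heap: [0-5 ALLOC][6-6 FREE][7-25 ALLOC][26-39 ALLOC][40-55 ALLOC][56-58 FREE]
Op 9: d = realloc(d, 18) -> NULL (d unchanged); heap: [0-5 ALLOC][6-6 FREE][7-25 ALLOC][26-39 ALLOC][40-55 ALLOC][56-58 FREE]
Op 10: g = malloc(13) -> g = NULL; heap: [0-5 ALLOC][6-6 FREE][7-25 ALLOC][26-39 ALLOC][40-55 ALLOC][56-58 FREE]
Free blocks: [1 3] total_free=4 largest=3 -> 100*(4-3)/4 = 100/4 = 25

Answer: 25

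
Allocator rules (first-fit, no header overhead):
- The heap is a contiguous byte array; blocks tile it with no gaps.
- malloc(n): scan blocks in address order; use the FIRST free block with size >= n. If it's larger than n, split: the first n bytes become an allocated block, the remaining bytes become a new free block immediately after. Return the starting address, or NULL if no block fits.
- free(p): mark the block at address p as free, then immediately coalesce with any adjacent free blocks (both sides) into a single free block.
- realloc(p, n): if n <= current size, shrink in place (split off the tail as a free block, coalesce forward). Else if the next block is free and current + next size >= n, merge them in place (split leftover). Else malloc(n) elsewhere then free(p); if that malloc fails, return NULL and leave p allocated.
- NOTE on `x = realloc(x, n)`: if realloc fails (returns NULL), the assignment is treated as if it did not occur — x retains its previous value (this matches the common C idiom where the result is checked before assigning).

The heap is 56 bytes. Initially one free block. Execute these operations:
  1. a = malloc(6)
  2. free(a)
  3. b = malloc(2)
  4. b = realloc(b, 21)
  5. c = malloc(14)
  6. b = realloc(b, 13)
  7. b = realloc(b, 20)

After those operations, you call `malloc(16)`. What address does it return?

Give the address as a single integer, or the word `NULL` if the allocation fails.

Op 1: a = malloc(6) -> a = 0; heap: [0-5 ALLOC][6-55 FREE]
Op 2: free(a) -> (freed a); heap: [0-55 FREE]
Op 3: b = malloc(2) -> b = 0; heap: [0-1 ALLOC][2-55 FREE]
Op 4: b = realloc(b, 21) -> b = 0; heap: [0-20 ALLOC][21-55 FREE]
Op 5: c = malloc(14) -> c = 21; heap: [0-20 ALLOC][21-34 ALLOC][35-55 FREE]
Op 6: b = realloc(b, 13) -> b = 0; heap: [0-12 ALLOC][13-20 FREE][21-34 ALLOC][35-55 FREE]
Op 7: b = realloc(b, 20) -> b = 0; heap: [0-19 ALLOC][20-20 FREE][21-34 ALLOC][35-55 FREE]
malloc(16): first-fit scan over [0-19 ALLOC][20-20 FREE][21-34 ALLOC][35-55 FREE] -> 35

Answer: 35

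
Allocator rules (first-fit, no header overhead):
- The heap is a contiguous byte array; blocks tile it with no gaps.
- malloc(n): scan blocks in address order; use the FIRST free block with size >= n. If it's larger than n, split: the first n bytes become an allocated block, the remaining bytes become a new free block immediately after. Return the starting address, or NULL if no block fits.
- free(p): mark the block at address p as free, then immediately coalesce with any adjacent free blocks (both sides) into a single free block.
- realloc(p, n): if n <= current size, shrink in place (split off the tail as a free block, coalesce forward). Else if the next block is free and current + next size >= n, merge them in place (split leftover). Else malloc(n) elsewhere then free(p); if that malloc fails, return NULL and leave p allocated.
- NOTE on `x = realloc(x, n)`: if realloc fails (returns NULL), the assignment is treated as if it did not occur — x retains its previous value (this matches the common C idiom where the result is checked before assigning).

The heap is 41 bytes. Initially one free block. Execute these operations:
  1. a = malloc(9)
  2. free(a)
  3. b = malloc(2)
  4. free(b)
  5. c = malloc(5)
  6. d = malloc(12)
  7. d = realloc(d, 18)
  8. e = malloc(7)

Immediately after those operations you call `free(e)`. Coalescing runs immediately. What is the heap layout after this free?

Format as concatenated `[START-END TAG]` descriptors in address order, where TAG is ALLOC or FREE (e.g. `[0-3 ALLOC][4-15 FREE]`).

Answer: [0-4 ALLOC][5-22 ALLOC][23-40 FREE]

Derivation:
Op 1: a = malloc(9) -> a = 0; heap: [0-8 ALLOC][9-40 FREE]
Op 2: free(a) -> (freed a); heap: [0-40 FREE]
Op 3: b = malloc(2) -> b = 0; heap: [0-1 ALLOC][2-40 FREE]
Op 4: free(b) -> (freed b); heap: [0-40 FREE]
Op 5: c = malloc(5) -> c = 0; heap: [0-4 ALLOC][5-40 FREE]
Op 6: d = malloc(12) -> d = 5; heap: [0-4 ALLOC][5-16 ALLOC][17-40 FREE]
Op 7: d = realloc(d, 18) -> d = 5; heap: [0-4 ALLOC][5-22 ALLOC][23-40 FREE]
Op 8: e = malloc(7) -> e = 23; heap: [0-4 ALLOC][5-22 ALLOC][23-29 ALLOC][30-40 FREE]
free(e): e = 23 -> block [23-29 ALLOC]; mark free, coalesce with adjacent free neighbors -> [0-4 ALLOC][5-22 ALLOC][23-40 FREE]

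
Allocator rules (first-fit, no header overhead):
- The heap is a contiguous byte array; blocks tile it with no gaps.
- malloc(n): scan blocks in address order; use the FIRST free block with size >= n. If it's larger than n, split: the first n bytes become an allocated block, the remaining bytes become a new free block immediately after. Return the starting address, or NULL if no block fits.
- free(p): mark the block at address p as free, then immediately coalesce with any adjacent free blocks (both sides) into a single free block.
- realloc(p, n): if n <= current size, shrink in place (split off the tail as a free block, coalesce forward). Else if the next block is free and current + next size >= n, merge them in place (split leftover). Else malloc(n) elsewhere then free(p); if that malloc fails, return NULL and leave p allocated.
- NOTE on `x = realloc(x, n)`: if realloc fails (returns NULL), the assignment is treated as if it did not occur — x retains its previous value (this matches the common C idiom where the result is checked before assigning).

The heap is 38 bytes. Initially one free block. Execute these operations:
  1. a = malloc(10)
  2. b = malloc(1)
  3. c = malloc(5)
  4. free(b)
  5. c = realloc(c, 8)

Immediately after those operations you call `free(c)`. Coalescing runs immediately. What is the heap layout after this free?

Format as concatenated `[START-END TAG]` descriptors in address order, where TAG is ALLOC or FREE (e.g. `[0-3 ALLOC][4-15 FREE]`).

Op 1: a = malloc(10) -> a = 0; heap: [0-9 ALLOC][10-37 FREE]
Op 2: b = malloc(1) -> b = 10; heap: [0-9 ALLOC][10-10 ALLOC][11-37 FREE]
Op 3: c = malloc(5) -> c = 11; heap: [0-9 ALLOC][10-10 ALLOC][11-15 ALLOC][16-37 FREE]
Op 4: free(b) -> (freed b); heap: [0-9 ALLOC][10-10 FREE][11-15 ALLOC][16-37 FREE]
Op 5: c = realloc(c, 8) -> c = 11; heap: [0-9 ALLOC][10-10 FREE][11-18 ALLOC][19-37 FREE]
free(c): c = 11 -> block [11-18 ALLOC]; mark free, coalesce with adjacent free neighbors -> [0-9 ALLOC][10-37 FREE]

Answer: [0-9 ALLOC][10-37 FREE]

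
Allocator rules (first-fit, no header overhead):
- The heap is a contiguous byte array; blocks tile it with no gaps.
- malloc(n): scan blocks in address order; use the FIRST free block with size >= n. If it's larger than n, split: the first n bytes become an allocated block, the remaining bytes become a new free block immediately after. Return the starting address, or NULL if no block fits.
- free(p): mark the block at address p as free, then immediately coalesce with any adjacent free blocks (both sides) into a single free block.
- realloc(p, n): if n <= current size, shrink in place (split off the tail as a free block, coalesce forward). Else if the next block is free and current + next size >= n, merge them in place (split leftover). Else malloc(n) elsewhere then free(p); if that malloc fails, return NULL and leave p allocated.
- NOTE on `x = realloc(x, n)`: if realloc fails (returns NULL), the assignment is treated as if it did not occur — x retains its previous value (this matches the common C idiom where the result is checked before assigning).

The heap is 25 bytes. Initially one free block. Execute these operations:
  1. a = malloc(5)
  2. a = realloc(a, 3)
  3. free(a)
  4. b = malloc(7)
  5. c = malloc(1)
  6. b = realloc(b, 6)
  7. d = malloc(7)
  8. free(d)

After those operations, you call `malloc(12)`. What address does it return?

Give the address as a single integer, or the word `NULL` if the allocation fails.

Op 1: a = malloc(5) -> a = 0; heap: [0-4 ALLOC][5-24 FREE]
Op 2: a = realloc(a, 3) -> a = 0; heap: [0-2 ALLOC][3-24 FREE]
Op 3: free(a) -> (freed a); heap: [0-24 FREE]
Op 4: b = malloc(7) -> b = 0; heap: [0-6 ALLOC][7-24 FREE]
Op 5: c = malloc(1) -> c = 7; heap: [0-6 ALLOC][7-7 ALLOC][8-24 FREE]
Op 6: b = realloc(b, 6) -> b = 0; heap: [0-5 ALLOC][6-6 FREE][7-7 ALLOC][8-24 FREE]
Op 7: d = malloc(7) -> d = 8; heap: [0-5 ALLOC][6-6 FREE][7-7 ALLOC][8-14 ALLOC][15-24 FREE]
Op 8: free(d) -> (freed d); heap: [0-5 ALLOC][6-6 FREE][7-7 ALLOC][8-24 FREE]
malloc(12): first-fit scan over [0-5 ALLOC][6-6 FREE][7-7 ALLOC][8-24 FREE] -> 8

Answer: 8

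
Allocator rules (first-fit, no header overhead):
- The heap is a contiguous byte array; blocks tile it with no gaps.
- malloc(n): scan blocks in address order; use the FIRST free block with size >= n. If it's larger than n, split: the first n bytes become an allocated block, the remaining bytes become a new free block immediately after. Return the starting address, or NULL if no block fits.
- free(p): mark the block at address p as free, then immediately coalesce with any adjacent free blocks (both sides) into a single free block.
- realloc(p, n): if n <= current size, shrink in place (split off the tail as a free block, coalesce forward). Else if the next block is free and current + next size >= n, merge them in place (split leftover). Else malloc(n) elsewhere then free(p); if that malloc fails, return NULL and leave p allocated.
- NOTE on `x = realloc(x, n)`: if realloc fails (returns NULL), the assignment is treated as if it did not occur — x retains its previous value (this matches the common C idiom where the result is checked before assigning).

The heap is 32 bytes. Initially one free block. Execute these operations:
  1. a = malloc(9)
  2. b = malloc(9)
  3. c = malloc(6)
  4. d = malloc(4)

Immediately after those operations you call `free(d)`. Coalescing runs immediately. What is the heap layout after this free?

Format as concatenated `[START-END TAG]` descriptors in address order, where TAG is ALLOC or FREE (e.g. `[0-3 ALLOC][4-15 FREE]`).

Op 1: a = malloc(9) -> a = 0; heap: [0-8 ALLOC][9-31 FREE]
Op 2: b = malloc(9) -> b = 9; heap: [0-8 ALLOC][9-17 ALLOC][18-31 FREE]
Op 3: c = malloc(6) -> c = 18; heap: [0-8 ALLOC][9-17 ALLOC][18-23 ALLOC][24-31 FREE]
Op 4: d = malloc(4) -> d = 24; heap: [0-8 ALLOC][9-17 ALLOC][18-23 ALLOC][24-27 ALLOC][28-31 FREE]
free(d): d = 24 -> block [24-27 ALLOC]; mark free, coalesce with adjacent free neighbors -> [0-8 ALLOC][9-17 ALLOC][18-23 ALLOC][24-31 FREE]

Answer: [0-8 ALLOC][9-17 ALLOC][18-23 ALLOC][24-31 FREE]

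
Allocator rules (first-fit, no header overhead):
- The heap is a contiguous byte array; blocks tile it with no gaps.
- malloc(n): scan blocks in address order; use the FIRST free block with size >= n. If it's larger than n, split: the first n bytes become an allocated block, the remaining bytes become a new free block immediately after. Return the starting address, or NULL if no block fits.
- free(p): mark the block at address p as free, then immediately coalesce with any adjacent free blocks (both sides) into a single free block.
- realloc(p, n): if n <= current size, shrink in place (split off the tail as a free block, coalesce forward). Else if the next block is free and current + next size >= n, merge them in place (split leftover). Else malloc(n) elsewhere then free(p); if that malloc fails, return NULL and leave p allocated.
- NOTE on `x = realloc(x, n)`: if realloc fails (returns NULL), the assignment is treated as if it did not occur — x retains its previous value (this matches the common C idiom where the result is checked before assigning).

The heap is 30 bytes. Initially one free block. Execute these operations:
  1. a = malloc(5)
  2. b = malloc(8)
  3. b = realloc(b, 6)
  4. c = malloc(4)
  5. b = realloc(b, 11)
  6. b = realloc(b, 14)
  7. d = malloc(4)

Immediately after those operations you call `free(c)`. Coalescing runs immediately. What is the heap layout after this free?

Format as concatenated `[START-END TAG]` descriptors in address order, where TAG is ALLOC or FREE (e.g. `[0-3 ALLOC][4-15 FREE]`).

Op 1: a = malloc(5) -> a = 0; heap: [0-4 ALLOC][5-29 FREE]
Op 2: b = malloc(8) -> b = 5; heap: [0-4 ALLOC][5-12 ALLOC][13-29 FREE]
Op 3: b = realloc(b, 6) -> b = 5; heap: [0-4 ALLOC][5-10 ALLOC][11-29 FREE]
Op 4: c = malloc(4) -> c = 11; heap: [0-4 ALLOC][5-10 ALLOC][11-14 ALLOC][15-29 FREE]
Op 5: b = realloc(b, 11) -> b = 15; heap: [0-4 ALLOC][5-10 FREE][11-14 ALLOC][15-25 ALLOC][26-29 FREE]
Op 6: b = realloc(b, 14) -> b = 15; heap: [0-4 ALLOC][5-10 FREE][11-14 ALLOC][15-28 ALLOC][29-29 FREE]
Op 7: d = malloc(4) -> d = 5; heap: [0-4 ALLOC][5-8 ALLOC][9-10 FREE][11-14 ALLOC][15-28 ALLOC][29-29 FREE]
free(c): c = 11 -> block [11-14 ALLOC]; mark free, coalesce with adjacent free neighbors -> [0-4 ALLOC][5-8 ALLOC][9-14 FREE][15-28 ALLOC][29-29 FREE]

Answer: [0-4 ALLOC][5-8 ALLOC][9-14 FREE][15-28 ALLOC][29-29 FREE]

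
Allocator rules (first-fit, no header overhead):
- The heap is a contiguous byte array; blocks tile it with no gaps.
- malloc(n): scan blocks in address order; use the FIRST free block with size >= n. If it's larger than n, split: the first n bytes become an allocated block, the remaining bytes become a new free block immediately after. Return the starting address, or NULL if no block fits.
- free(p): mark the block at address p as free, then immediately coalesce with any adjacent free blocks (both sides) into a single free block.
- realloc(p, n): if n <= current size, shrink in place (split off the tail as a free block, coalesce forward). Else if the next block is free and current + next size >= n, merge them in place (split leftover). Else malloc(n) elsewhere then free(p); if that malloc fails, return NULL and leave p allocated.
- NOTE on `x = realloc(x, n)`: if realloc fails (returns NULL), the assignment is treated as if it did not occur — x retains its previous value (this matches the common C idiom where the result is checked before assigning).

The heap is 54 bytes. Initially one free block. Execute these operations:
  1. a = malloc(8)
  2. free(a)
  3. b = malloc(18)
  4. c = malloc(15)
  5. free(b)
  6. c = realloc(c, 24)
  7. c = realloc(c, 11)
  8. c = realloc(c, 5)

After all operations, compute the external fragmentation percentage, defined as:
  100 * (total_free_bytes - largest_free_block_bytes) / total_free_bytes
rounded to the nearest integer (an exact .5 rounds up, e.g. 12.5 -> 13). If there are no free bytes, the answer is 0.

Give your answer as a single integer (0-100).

Answer: 37

Derivation:
Op 1: a = malloc(8) -> a = 0; heap: [0-7 ALLOC][8-53 FREE]
Op 2: free(a) -> (freed a); heap: [0-53 FREE]
Op 3: b = malloc(18) -> b = 0; heap: [0-17 ALLOC][18-53 FREE]
Op 4: c = malloc(15) -> c = 18; heap: [0-17 ALLOC][18-32 ALLOC][33-53 FREE]
Op 5: free(b) -> (freed b); heap: [0-17 FREE][18-32 ALLOC][33-53 FREE]
Op 6: c = realloc(c, 24) -> c = 18; heap: [0-17 FREE][18-41 ALLOC][42-53 FREE]
Op 7: c = realloc(c, 11) -> c = 18; heap: [0-17 FREE][18-28 ALLOC][29-53 FREE]
Op 8: c = realloc(c, 5) -> c = 18; heap: [0-17 FREE][18-22 ALLOC][23-53 FREE]
Free blocks: [18 31] total_free=49 largest=31 -> 100*(49-31)/49 = 1800/49 ≈ 36.735 -> rounds to 37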